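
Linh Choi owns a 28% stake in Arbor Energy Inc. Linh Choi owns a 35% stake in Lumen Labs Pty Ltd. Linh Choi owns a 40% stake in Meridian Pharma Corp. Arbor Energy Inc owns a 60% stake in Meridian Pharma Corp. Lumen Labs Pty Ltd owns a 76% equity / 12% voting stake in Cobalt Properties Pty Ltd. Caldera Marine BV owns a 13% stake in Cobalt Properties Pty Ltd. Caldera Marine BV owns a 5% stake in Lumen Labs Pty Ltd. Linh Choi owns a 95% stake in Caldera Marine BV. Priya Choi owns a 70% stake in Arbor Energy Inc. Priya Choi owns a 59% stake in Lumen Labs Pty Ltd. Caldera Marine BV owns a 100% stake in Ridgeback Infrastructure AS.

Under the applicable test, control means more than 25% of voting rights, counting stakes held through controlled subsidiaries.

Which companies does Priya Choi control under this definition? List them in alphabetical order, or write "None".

Priya holds 70% of Arbor, so Priya controls Arbor.
Priya holds 59% of Lumen, so Priya controls Lumen.
Arbor holds 60% of Meridian, so Priya controls Meridian.
No other company's threshold is met.

Arbor Energy Inc, Lumen Labs Pty Ltd, Meridian Pharma Corp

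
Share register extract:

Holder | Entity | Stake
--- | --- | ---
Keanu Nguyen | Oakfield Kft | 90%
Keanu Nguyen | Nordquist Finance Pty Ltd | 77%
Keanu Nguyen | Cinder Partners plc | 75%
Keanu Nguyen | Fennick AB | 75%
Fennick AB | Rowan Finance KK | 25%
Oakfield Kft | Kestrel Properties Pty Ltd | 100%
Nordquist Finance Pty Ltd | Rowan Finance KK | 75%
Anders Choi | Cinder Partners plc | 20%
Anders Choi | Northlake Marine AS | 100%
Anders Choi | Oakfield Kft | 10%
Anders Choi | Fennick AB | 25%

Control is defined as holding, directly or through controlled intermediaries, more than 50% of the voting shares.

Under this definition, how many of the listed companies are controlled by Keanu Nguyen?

6

Keanu holds 75% of Cinder, so Keanu controls Cinder.
Keanu holds 90% of Oakfield, so Keanu controls Oakfield.
Keanu holds 77% of Nordquist, so Keanu controls Nordquist.
Keanu holds 75% of Fennick, so Keanu controls Fennick.
Nordquist and Fennick together hold 75% + 25% = 100% of Rowan, so Keanu controls Rowan.
Oakfield holds 100% of Kestrel, so Keanu controls Kestrel.
No other company's threshold is met.
Keanu controls 6 companies.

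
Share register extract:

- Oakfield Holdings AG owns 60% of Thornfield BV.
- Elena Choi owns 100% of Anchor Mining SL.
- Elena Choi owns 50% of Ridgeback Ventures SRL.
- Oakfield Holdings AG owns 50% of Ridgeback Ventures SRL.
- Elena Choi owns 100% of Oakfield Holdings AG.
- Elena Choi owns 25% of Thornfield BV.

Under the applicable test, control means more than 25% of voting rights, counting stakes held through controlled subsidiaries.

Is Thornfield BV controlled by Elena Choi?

Elena holds 100% of Oakfield, so Elena controls Oakfield.
Oakfield and Elena together hold 60% + 25% = 85% of Thornfield, so Elena controls Thornfield.

Yes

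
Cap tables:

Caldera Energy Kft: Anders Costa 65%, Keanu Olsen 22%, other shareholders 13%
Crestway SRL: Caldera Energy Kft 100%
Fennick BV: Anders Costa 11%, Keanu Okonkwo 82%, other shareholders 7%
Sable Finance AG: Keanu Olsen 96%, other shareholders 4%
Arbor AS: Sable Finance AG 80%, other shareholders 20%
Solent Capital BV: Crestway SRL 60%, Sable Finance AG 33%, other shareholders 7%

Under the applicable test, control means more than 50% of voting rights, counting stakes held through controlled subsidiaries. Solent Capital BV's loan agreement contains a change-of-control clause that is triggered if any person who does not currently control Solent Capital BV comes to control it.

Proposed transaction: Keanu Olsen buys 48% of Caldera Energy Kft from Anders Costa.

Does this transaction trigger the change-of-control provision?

Yes

The purchase adds only to Keanu Olsen's holdings (Anders's stake shrinks), so Keanu Olsen is the only person who could newly come to control Solent.
Keanu Olsen holds 96% of Sable, so Keanu Olsen controls Sable.
Sable holds 80% of Arbor, so Keanu Olsen controls Arbor.
In Solent, Keanu Olsen's side holds only 33%, not > 50%.
So before the transaction, Keanu Olsen does not control Solent.
After the purchase, Keanu Olsen's direct stake in Caldera rises to 22% + 48% = 70%, and Anders's stake falls to 17%.
Keanu Olsen holds 70% of Caldera, so Keanu Olsen controls Caldera.
Caldera holds 100% of Crestway, so Keanu Olsen controls Crestway.
Crestway and Sable together hold 60% + 33% = 93% of Solent, so Keanu Olsen controls Solent.
Keanu Olsen did not control Solent before and does after, so the clause is triggered.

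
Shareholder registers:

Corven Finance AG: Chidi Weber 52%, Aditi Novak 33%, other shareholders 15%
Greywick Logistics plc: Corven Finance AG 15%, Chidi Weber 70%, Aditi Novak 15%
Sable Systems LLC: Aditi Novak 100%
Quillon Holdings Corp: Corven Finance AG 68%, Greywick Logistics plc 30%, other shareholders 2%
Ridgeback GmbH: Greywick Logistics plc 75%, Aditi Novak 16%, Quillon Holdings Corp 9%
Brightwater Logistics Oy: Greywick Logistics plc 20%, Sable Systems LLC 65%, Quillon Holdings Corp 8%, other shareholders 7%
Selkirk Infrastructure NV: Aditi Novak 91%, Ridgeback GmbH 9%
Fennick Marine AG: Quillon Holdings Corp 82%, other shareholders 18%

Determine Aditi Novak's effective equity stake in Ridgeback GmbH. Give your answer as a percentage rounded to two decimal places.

33.52%

Aditi reaches Ridgeback along 6 paths.
Via Corven → Greywick: 33% × 15% × 75% = 3.7125%.
Via Greywick: 15% × 75% = 11.25%.
Direct stake: 16% = 16%.
Via Corven → Quillon: 33% × 68% × 9% = 2.0196%.
Via Corven → Greywick → Quillon: 33% × 15% × 30% × 9% = 0.13365%.
Via Greywick → Quillon: 15% × 30% × 9% = 0.405%.
Total: 3.7125% + 11.25% + 16% + 2.0196% + 0.13365% + 0.405% = 33.52075%.
Rounded: 33.52%.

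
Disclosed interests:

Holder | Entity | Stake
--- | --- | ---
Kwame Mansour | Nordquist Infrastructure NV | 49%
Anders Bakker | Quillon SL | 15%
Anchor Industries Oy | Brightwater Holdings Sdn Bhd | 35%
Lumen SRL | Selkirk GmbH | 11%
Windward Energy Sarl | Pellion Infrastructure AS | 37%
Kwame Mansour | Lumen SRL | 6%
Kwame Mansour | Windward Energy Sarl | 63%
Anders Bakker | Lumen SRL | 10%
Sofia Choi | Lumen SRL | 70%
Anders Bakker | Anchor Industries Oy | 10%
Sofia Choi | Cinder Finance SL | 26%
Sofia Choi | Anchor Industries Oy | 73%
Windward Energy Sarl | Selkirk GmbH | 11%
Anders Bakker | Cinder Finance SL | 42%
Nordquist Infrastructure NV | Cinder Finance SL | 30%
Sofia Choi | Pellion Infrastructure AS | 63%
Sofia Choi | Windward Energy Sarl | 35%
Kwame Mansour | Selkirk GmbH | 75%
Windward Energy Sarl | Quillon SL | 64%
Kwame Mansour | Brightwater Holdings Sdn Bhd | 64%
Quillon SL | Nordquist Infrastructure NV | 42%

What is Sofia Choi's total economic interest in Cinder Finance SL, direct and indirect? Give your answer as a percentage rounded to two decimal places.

28.82%

Sofia reaches Cinder along 2 paths.
Direct stake: 26% = 26%.
Via Windward → Quillon → Nordquist: 35% × 64% × 42% × 30% = 2.8224%.
Total: 26% + 2.8224% = 28.8224%.
Rounded: 28.82%.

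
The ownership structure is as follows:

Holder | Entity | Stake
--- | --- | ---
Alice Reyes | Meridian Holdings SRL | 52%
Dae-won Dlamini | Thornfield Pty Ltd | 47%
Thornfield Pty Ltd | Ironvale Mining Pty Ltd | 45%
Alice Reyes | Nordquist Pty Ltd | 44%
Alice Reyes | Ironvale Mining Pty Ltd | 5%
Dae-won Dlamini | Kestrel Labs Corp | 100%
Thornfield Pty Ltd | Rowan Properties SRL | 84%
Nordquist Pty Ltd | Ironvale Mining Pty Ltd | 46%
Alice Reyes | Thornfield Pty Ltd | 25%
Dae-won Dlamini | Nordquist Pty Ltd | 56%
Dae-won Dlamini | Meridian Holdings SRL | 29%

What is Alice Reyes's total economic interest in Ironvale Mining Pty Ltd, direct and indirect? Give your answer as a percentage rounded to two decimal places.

Alice reaches Ironvale along 3 paths.
Direct stake: 5% = 5%.
Via Nordquist: 44% × 46% = 20.24%.
Via Thornfield: 25% × 45% = 11.25%.
Total: 5% + 20.24% + 11.25% = 36.49%.

36.49%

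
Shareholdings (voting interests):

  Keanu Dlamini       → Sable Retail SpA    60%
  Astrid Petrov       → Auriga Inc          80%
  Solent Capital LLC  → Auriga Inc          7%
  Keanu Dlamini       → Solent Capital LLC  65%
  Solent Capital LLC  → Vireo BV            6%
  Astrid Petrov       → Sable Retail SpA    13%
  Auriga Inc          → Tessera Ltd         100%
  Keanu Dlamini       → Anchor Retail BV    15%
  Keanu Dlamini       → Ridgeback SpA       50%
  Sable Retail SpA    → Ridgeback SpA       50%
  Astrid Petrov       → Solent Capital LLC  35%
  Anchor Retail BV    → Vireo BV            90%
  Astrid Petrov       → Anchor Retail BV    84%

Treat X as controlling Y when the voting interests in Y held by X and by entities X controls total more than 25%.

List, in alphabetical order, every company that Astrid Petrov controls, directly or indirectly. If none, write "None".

Astrid holds 84% of Anchor, so Astrid controls Anchor.
Astrid holds 35% of Solent, so Astrid controls Solent.
Anchor and Solent together hold 90% + 6% = 96% of Vireo, so Astrid controls Vireo.
Astrid and Solent together hold 80% + 7% = 87% of Auriga, so Astrid controls Auriga.
Auriga holds 100% of Tessera, so Astrid controls Tessera.
No other company's threshold is met.

Anchor Retail BV, Auriga Inc, Solent Capital LLC, Tessera Ltd, Vireo BV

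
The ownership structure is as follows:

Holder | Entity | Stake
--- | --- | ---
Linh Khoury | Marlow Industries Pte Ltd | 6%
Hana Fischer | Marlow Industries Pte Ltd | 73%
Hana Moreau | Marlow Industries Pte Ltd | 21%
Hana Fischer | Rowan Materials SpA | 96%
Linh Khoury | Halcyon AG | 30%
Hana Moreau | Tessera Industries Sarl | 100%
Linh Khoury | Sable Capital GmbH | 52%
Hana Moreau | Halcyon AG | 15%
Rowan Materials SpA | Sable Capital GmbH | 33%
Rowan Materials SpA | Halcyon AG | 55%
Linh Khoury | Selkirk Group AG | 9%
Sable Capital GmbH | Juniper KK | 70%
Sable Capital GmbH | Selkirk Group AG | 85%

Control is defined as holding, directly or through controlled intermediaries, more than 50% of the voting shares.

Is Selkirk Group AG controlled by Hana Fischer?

Hana Fischer holds 96% of Rowan, so Hana Fischer controls Rowan.
Hana Fischer holds 73% of Marlow, so Hana Fischer controls Marlow.
Rowan holds 55% of Halcyon, so Hana Fischer controls Halcyon.
Neither Hana Fischer nor any entity Hana Fischer controls holds any voting interest in Selkirk.
So Hana Fischer does not control Selkirk.

No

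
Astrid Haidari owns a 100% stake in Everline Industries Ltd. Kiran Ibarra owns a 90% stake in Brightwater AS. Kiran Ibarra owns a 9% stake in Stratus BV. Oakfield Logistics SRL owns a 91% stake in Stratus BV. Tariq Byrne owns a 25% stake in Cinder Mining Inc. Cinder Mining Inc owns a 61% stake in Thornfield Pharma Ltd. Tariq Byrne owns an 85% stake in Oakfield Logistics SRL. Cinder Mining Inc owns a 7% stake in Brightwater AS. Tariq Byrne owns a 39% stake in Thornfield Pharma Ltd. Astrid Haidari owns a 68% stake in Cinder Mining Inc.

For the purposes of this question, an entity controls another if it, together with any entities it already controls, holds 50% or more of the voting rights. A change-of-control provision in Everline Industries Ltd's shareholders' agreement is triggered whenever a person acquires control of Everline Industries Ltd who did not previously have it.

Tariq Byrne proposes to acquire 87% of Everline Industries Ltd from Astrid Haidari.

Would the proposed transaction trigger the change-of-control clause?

Yes

The purchase adds only to Tariq's holdings (Astrid's stake shrinks), so Tariq is the only person who could newly come to control Everline.
Tariq holds 85% of Oakfield, so Tariq controls Oakfield.
Oakfield holds 91% of Stratus, so Tariq controls Stratus.
Neither Tariq nor any entity Tariq controls holds any voting interest in Everline.
So before the transaction, Tariq does not control Everline.
After the purchase, Tariq holds 87% of Everline directly, and Astrid's stake falls to 13%.
Tariq holds 87% of Everline, so Tariq controls Everline.
Tariq did not control Everline before and does after, so the clause is triggered.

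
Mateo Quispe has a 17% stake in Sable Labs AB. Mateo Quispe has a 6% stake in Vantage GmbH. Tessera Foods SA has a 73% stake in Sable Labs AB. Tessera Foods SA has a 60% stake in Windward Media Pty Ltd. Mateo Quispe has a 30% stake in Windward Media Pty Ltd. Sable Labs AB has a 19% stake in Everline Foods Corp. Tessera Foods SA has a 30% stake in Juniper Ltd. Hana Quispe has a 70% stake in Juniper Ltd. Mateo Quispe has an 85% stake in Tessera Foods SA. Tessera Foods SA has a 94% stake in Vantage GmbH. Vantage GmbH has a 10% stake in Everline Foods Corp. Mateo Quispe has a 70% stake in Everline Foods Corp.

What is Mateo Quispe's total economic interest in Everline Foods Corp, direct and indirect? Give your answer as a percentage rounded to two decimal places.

Mateo reaches Everline along 5 paths.
Direct stake: 70% = 70%.
Via Vantage: 6% × 10% = 0.6%.
Via Tessera → Vantage: 85% × 94% × 10% = 7.99%.
Via Sable: 17% × 19% = 3.23%.
Via Tessera → Sable: 85% × 73% × 19% = 11.7895%.
Total: 70% + 0.6% + 7.99% + 3.23% + 11.7895% = 93.6095%.
Rounded: 93.61%.

93.61%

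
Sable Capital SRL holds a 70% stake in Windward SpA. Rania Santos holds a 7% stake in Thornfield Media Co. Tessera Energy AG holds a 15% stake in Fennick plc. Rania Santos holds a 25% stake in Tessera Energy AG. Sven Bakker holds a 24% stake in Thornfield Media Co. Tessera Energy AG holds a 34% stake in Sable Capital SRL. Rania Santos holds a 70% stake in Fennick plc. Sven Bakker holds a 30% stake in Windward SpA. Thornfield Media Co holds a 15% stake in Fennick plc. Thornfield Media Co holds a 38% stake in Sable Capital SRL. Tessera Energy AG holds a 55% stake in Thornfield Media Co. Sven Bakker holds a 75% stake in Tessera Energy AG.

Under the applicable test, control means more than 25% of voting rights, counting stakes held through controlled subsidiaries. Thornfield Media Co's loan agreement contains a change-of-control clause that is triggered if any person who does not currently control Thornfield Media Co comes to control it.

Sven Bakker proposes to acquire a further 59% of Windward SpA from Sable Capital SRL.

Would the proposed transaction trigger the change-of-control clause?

No

The purchase adds only to Sven's holdings (Sable's stake shrinks), so Sven is the only person who could newly come to control Thornfield.
Sven holds 75% of Tessera, so Sven controls Tessera.
Sven and Tessera together hold 24% + 55% = 79% of Thornfield, so Sven controls Thornfield.
So Sven already controls Thornfield before the transaction.
After the purchase, Sven's direct stake in Windward rises to 30% + 59% = 89%, and Sable's stake falls to 11%.
Sven controlled Thornfield already, so this is not a new person acquiring control; every other person's position is unchanged or reduced.
No new person acquires control, so the clause is not triggered.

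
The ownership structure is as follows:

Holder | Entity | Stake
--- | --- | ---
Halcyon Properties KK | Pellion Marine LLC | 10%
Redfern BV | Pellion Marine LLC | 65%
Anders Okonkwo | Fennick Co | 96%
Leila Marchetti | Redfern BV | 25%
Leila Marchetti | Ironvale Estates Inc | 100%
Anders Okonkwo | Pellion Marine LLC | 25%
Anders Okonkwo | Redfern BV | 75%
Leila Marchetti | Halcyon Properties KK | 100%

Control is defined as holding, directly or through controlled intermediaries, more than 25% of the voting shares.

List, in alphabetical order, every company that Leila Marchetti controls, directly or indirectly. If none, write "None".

Halcyon Properties KK, Ironvale Estates Inc

Leila holds 100% of Halcyon, so Leila controls Halcyon.
Leila holds 100% of Ironvale, so Leila controls Ironvale.
No other company's threshold is met.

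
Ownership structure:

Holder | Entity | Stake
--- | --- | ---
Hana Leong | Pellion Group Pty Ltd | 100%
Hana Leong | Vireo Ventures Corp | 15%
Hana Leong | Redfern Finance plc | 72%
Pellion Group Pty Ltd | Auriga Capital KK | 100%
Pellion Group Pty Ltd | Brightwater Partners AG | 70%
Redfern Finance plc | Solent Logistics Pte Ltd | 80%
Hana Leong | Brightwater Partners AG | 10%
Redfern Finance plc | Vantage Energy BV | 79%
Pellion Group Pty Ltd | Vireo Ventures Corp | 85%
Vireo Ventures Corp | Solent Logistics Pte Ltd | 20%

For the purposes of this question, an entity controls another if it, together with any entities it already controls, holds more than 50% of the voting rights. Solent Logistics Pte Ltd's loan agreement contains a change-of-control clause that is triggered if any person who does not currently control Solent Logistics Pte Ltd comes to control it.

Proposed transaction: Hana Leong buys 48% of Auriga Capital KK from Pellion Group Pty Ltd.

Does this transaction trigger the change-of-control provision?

The purchase adds only to Hana's holdings (Pellion's stake shrinks), so Hana is the only person who could newly come to control Solent.
Hana holds 72% of Redfern, so Hana controls Redfern.
Hana holds 100% of Pellion, so Hana controls Pellion.
Hana and Pellion together hold 15% + 85% = 100% of Vireo, so Hana controls Vireo.
Redfern and Vireo together hold 80% + 20% = 100% of Solent, so Hana controls Solent.
So Hana already controls Solent before the transaction.
After the purchase, Hana holds 48% of Auriga directly, and Pellion's stake falls to 52%.
Hana controlled Solent already, so this is not a new person acquiring control; every other person's position is unchanged or reduced.
No new person acquires control, so the clause is not triggered.

No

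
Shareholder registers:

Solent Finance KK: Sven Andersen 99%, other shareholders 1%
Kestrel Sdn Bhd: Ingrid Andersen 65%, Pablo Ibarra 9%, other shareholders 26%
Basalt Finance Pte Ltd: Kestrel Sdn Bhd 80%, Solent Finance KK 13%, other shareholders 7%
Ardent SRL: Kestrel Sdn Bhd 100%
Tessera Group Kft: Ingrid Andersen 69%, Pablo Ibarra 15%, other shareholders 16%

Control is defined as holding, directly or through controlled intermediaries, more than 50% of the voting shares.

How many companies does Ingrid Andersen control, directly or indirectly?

Ingrid holds 65% of Kestrel, so Ingrid controls Kestrel.
Kestrel holds 80% of Basalt, so Ingrid controls Basalt.
Kestrel holds 100% of Ardent, so Ingrid controls Ardent.
Ingrid holds 69% of Tessera, so Ingrid controls Tessera.
No other company's threshold is met.
Ingrid controls 4 companies.

4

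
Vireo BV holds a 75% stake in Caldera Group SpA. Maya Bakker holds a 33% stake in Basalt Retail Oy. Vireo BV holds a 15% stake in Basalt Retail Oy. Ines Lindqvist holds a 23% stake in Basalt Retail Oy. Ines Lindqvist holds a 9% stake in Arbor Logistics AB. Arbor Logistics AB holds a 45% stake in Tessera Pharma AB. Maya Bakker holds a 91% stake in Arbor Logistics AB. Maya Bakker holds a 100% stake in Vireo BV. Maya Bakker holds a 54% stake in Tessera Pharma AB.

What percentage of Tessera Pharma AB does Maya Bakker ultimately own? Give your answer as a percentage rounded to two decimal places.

Maya reaches Tessera along 2 paths.
Direct stake: 54% = 54%.
Via Arbor: 91% × 45% = 40.95%.
Total: 54% + 40.95% = 94.95%.

94.95%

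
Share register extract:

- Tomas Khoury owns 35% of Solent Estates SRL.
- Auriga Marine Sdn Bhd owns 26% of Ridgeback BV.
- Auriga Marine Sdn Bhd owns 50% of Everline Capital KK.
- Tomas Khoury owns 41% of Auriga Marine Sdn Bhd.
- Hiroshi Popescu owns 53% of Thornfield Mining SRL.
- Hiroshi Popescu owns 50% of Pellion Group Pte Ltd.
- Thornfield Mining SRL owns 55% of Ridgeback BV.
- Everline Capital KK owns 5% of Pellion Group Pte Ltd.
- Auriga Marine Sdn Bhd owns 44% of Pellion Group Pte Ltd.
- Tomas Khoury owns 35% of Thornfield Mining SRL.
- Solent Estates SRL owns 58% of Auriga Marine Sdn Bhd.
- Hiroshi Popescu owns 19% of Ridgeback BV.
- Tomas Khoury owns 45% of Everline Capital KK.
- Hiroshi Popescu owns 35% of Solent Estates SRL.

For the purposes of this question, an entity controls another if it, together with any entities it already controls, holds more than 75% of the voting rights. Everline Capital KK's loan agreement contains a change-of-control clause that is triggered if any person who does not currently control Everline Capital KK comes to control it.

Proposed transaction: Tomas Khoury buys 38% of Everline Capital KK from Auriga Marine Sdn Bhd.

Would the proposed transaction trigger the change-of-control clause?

The purchase adds only to Tomas's holdings (Auriga's stake shrinks), so Tomas is the only person who could newly come to control Everline.
Tomas's largest direct stake is 45% in Everline, which does not meet the threshold, so Tomas controls no company.
In Everline, Tomas's side holds only 45%, not > 75%.
So before the transaction, Tomas does not control Everline.
After the purchase, Tomas's direct stake in Everline rises to 45% + 38% = 83%, and Auriga's stake falls to 12%.
Tomas holds 83% of Everline, so Tomas controls Everline.
Tomas did not control Everline before and does after, so the clause is triggered.

Yes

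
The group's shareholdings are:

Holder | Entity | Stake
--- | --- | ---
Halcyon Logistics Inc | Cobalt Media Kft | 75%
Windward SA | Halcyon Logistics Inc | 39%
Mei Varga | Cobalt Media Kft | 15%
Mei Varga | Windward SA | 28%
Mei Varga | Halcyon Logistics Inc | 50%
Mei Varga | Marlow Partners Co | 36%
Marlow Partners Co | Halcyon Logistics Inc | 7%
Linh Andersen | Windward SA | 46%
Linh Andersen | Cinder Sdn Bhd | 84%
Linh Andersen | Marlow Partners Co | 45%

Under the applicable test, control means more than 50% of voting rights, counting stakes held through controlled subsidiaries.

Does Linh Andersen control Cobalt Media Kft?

No

Linh holds 84% of Cinder, so Linh controls Cinder.
Neither Linh nor any entity Linh controls holds any voting interest in Cobalt.
So Linh does not control Cobalt.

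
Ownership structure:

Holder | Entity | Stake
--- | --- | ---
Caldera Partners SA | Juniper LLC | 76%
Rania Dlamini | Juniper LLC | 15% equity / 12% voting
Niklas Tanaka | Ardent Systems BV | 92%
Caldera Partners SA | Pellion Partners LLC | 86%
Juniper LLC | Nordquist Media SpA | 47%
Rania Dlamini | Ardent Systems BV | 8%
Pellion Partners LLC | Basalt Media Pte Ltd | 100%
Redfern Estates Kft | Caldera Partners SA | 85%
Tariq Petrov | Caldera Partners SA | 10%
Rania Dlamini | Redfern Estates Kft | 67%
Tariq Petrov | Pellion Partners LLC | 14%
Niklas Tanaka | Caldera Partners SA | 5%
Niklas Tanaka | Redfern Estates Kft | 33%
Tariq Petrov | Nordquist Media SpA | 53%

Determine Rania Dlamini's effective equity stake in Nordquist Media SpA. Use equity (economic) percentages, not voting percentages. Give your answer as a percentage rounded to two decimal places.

27.39%

Rania reaches Nordquist along 2 paths.
Via Redfern → Caldera → Juniper: 67% × 85% × 76% × 47% = 20.34254%.
Via Juniper: 15% × 47% = 7.05%.
Total: 20.34254% + 7.05% = 27.39254%.
Rounded: 27.39%.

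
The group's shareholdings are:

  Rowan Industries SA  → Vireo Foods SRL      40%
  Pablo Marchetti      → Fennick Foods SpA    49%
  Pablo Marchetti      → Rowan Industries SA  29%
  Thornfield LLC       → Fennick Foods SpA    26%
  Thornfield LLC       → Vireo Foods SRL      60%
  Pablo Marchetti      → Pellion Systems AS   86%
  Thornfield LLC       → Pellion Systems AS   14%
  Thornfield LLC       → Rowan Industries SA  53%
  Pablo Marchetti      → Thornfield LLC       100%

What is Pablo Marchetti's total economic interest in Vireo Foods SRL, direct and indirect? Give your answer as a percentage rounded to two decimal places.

92.80%

Pablo reaches Vireo along 3 paths.
Via Thornfield: 100% × 60% = 60%.
Via Thornfield → Rowan: 100% × 53% × 40% = 21.2%.
Via Rowan: 29% × 40% = 11.6%.
Total: 60% + 21.2% + 11.6% = 92.8%.
Rounded: 92.80%.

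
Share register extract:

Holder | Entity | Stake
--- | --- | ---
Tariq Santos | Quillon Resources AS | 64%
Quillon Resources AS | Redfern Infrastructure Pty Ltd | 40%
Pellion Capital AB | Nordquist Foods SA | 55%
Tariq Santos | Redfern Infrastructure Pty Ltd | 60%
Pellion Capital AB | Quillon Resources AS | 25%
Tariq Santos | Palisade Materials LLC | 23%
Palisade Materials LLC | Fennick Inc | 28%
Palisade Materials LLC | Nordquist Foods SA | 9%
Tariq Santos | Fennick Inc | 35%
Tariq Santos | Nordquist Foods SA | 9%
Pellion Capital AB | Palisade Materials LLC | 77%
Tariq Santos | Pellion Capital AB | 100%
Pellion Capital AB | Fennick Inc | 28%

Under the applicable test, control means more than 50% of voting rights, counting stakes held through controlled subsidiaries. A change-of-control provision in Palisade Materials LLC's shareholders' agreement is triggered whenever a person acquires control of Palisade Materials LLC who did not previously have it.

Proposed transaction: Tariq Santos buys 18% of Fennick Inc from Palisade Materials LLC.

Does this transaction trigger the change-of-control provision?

No

The purchase adds only to Tariq's holdings (Palisade's stake shrinks), so Tariq is the only person who could newly come to control Palisade.
Tariq holds 100% of Pellion, so Tariq controls Pellion.
Pellion and Tariq together hold 77% + 23% = 100% of Palisade, so Tariq controls Palisade.
So Tariq already controls Palisade before the transaction.
After the purchase, Tariq's direct stake in Fennick rises to 35% + 18% = 53%, and Palisade's stake falls to 10%.
Tariq controlled Palisade already, so this is not a new person acquiring control; every other person's position is unchanged or reduced.
No new person acquires control, so the clause is not triggered.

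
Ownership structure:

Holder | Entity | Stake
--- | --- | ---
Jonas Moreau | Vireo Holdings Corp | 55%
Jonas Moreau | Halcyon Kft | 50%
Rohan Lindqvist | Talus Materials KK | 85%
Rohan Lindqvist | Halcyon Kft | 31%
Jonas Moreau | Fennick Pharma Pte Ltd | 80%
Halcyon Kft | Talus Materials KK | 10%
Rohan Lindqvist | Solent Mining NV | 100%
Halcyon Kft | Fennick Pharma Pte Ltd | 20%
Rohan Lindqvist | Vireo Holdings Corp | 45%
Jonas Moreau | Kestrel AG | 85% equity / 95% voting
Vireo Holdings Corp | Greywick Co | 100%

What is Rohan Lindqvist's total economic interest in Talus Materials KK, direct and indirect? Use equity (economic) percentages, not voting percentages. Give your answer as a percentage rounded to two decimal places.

88.10%

Rohan reaches Talus along 2 paths.
Via Halcyon: 31% × 10% = 3.1%.
Direct stake: 85% = 85%.
Total: 3.1% + 85% = 88.1%.
Rounded: 88.10%.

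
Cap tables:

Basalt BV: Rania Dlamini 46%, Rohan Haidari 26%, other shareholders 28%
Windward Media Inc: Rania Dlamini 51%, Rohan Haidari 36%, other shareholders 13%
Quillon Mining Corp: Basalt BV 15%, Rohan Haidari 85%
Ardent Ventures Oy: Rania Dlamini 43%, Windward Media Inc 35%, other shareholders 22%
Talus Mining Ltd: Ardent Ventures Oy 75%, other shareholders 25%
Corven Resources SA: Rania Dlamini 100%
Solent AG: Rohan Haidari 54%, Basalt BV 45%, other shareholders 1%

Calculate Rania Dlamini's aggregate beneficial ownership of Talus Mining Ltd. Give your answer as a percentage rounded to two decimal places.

45.64%

Rania reaches Talus along 2 paths.
Via Ardent: 43% × 75% = 32.25%.
Via Windward → Ardent: 51% × 35% × 75% = 13.3875%.
Total: 32.25% + 13.3875% = 45.6375%.
Rounded: 45.64%.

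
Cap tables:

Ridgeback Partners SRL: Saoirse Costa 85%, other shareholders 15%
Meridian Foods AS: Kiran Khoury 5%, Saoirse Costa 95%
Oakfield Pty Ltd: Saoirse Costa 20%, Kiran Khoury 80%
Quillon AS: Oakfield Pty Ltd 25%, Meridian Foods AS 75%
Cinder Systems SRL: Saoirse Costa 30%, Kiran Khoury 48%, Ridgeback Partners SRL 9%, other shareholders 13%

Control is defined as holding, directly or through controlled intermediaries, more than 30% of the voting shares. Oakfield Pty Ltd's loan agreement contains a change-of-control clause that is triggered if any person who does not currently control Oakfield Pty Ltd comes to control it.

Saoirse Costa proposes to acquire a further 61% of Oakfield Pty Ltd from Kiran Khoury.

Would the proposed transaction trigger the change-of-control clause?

Yes

The purchase adds only to Saoirse's holdings (Kiran's stake shrinks), so Saoirse is the only person who could newly come to control Oakfield.
Saoirse holds 85% of Ridgeback, so Saoirse controls Ridgeback.
Saoirse holds 95% of Meridian, so Saoirse controls Meridian.
Meridian holds 75% of Quillon, so Saoirse controls Quillon.
Saoirse and Ridgeback together hold 30% + 9% = 39% of Cinder, so Saoirse controls Cinder.
In Oakfield, Saoirse's side holds only 20%, not > 30%.
So before the transaction, Saoirse does not control Oakfield.
After the purchase, Saoirse's direct stake in Oakfield rises to 20% + 61% = 81%, and Kiran's stake falls to 19%.
Saoirse holds 81% of Oakfield, so Saoirse controls Oakfield.
Saoirse did not control Oakfield before and does after, so the clause is triggered.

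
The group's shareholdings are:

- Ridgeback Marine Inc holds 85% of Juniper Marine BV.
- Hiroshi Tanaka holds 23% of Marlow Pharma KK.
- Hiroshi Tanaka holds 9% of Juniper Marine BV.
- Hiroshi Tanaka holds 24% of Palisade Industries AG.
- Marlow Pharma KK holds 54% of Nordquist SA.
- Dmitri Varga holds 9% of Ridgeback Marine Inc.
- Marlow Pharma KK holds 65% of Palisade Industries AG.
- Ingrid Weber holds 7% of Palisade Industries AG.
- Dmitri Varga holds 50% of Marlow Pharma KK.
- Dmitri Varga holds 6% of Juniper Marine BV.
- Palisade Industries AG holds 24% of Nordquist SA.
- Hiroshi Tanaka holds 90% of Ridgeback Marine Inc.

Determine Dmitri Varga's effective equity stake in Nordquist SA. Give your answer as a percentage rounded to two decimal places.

Dmitri reaches Nordquist along 2 paths.
Via Marlow: 50% × 54% = 27%.
Via Marlow → Palisade: 50% × 65% × 24% = 7.8%.
Total: 27% + 7.8% = 34.8%.
Rounded: 34.80%.

34.80%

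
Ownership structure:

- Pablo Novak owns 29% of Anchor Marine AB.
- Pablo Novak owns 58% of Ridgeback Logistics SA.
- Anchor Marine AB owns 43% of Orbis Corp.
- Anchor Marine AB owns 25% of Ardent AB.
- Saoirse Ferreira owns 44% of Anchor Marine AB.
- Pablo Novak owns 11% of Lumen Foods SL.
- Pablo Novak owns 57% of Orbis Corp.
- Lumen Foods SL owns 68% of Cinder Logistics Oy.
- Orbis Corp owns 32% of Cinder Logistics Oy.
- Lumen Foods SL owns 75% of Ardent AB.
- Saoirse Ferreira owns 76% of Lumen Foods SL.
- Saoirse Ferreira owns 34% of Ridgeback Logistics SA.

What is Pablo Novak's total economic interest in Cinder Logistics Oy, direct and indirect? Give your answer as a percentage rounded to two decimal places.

Pablo reaches Cinder along 3 paths.
Via Lumen: 11% × 68% = 7.48%.
Via Anchor → Orbis: 29% × 43% × 32% = 3.9904%.
Via Orbis: 57% × 32% = 18.24%.
Total: 7.48% + 3.9904% + 18.24% = 29.7104%.
Rounded: 29.71%.

29.71%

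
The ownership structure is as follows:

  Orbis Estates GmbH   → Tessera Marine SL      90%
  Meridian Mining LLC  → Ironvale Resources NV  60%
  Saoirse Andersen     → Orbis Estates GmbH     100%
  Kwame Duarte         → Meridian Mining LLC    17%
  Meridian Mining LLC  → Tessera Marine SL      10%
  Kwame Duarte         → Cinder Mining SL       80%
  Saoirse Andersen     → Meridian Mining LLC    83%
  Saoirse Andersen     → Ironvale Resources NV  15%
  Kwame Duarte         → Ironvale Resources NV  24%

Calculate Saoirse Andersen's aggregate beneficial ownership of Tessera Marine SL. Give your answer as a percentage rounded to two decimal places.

Saoirse reaches Tessera along 2 paths.
Via Orbis: 100% × 90% = 90%.
Via Meridian: 83% × 10% = 8.3%.
Total: 90% + 8.3% = 98.3%.
Rounded: 98.30%.

98.30%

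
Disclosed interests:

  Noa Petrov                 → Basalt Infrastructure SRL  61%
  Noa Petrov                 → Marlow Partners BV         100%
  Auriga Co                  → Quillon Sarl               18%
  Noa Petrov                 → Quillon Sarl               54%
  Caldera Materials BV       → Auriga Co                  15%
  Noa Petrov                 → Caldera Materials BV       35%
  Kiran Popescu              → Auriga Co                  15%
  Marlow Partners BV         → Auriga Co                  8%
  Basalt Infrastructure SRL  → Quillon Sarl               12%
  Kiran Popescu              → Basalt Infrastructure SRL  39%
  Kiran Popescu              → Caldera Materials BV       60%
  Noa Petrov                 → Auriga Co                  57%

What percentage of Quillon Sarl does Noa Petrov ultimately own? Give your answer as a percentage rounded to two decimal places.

Noa reaches Quillon along 5 paths.
Via Caldera → Auriga: 35% × 15% × 18% = 0.945%.
Via Marlow → Auriga: 100% × 8% × 18% = 1.44%.
Via Auriga: 57% × 18% = 10.26%.
Direct stake: 54% = 54%.
Via Basalt: 61% × 12% = 7.32%.
Total: 0.945% + 1.44% + 10.26% + 54% + 7.32% = 73.965%.
Rounded: 73.97%.

73.97%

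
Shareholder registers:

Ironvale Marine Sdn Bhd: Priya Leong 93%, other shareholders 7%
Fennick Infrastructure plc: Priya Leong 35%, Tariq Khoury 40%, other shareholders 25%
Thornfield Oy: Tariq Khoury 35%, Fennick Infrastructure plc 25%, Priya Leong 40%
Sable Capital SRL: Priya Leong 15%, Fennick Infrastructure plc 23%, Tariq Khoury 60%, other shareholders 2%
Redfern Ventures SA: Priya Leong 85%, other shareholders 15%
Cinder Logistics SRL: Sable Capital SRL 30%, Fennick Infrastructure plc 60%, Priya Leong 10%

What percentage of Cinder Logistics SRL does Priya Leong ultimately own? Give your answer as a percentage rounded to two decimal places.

37.92%

Priya reaches Cinder along 4 paths.
Via Sable: 15% × 30% = 4.5%.
Via Fennick → Sable: 35% × 23% × 30% = 2.415%.
Via Fennick: 35% × 60% = 21%.
Direct stake: 10% = 10%.
Total: 4.5% + 2.415% + 21% + 10% = 37.915%.
Rounded: 37.92%.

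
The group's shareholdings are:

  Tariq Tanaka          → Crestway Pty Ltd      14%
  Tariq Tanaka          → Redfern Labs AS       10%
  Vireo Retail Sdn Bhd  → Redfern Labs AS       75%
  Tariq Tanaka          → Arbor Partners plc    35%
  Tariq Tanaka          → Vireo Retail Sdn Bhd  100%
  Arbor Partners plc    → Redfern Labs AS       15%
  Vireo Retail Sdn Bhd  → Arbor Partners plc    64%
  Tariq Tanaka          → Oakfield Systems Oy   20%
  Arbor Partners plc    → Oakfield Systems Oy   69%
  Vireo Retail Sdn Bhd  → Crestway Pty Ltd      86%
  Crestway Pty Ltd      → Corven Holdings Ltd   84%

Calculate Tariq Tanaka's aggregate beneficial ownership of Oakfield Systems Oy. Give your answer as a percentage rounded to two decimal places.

Tariq reaches Oakfield along 3 paths.
Direct stake: 20% = 20%.
Via Arbor: 35% × 69% = 24.15%.
Via Vireo → Arbor: 100% × 64% × 69% = 44.16%.
Total: 20% + 24.15% + 44.16% = 88.31%.

88.31%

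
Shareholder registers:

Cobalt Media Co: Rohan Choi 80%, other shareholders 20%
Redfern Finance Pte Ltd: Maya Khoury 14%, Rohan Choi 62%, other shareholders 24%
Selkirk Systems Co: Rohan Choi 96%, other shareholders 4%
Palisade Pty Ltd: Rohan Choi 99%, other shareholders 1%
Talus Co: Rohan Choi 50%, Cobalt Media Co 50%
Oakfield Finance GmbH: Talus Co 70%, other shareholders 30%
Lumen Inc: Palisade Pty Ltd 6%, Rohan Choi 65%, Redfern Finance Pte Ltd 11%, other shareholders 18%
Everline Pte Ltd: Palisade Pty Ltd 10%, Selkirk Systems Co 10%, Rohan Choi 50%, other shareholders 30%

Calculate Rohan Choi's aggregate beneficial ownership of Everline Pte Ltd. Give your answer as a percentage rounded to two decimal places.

Rohan reaches Everline along 3 paths.
Via Palisade: 99% × 10% = 9.9%.
Via Selkirk: 96% × 10% = 9.6%.
Direct stake: 50% = 50%.
Total: 9.9% + 9.6% + 50% = 69.5%.
Rounded: 69.50%.

69.50%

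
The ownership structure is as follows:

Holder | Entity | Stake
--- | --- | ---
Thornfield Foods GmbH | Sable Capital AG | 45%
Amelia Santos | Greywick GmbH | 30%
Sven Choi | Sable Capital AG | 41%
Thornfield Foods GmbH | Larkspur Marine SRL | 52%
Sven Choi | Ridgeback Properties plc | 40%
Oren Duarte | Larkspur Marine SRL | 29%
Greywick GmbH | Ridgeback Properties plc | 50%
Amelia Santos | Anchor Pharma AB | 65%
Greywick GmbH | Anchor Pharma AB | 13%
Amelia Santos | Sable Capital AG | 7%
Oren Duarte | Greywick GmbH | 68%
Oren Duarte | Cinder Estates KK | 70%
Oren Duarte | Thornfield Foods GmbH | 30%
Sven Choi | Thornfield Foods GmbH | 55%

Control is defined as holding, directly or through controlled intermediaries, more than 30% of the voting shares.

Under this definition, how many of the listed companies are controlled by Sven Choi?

4

Sven holds 55% of Thornfield, so Sven controls Thornfield.
Thornfield and Sven together hold 45% + 41% = 86% of Sable, so Sven controls Sable.
Sven holds 40% of Ridgeback, so Sven controls Ridgeback.
Thornfield holds 52% of Larkspur, so Sven controls Larkspur.
No other company's threshold is met.
Sven controls 4 companies.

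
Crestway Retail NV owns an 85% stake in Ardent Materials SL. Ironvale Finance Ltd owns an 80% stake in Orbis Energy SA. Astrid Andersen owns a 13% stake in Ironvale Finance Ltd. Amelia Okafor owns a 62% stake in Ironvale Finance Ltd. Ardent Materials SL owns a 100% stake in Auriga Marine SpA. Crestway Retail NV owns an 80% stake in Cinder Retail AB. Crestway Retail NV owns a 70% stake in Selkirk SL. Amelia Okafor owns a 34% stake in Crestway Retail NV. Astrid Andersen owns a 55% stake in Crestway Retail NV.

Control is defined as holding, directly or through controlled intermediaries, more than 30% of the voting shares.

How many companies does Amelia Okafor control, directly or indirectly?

7

Amelia holds 34% of Crestway, so Amelia controls Crestway.
Crestway holds 85% of Ardent, so Amelia controls Ardent.
Amelia holds 62% of Ironvale, so Amelia controls Ironvale.
Ardent holds 100% of Auriga, so Amelia controls Auriga.
Crestway holds 70% of Selkirk, so Amelia controls Selkirk.
Crestway holds 80% of Cinder, so Amelia controls Cinder.
Ironvale holds 80% of Orbis, so Amelia controls Orbis.
Amelia controls 7 companies.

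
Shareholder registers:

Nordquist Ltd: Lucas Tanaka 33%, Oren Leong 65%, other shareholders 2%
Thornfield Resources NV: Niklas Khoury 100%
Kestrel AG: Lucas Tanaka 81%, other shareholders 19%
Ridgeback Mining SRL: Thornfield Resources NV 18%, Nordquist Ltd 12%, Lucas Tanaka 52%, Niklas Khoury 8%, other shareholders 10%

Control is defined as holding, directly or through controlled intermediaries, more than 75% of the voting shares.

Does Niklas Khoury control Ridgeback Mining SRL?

Niklas holds 100% of Thornfield, so Niklas controls Thornfield.
In Ridgeback, Niklas's side holds only 18% + 8% = 26%, not > 75%.
So Niklas does not control Ridgeback.

No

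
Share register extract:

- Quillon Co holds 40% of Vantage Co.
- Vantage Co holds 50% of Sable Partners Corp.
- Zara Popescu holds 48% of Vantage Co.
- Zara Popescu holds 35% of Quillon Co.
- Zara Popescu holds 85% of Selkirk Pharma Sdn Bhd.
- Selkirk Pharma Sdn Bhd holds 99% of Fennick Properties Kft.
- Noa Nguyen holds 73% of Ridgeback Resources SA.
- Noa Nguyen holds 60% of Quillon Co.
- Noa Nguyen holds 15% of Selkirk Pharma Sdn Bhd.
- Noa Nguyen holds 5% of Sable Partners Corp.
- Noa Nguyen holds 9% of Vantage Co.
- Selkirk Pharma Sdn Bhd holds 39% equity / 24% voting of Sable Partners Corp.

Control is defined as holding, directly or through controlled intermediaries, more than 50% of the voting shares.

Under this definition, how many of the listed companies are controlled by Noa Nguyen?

Noa holds 60% of Quillon, so Noa controls Quillon.
Noa holds 73% of Ridgeback, so Noa controls Ridgeback.
No other company's threshold is met.
Noa controls 2 companies.

2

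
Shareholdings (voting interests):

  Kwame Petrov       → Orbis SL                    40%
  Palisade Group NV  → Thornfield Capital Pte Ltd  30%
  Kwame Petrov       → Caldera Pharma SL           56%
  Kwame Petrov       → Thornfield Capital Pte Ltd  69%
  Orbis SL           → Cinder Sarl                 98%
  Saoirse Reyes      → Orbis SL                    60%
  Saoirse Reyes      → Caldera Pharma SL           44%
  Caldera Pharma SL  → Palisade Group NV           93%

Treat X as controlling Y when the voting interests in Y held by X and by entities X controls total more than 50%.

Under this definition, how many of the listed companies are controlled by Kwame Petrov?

Kwame holds 56% of Caldera, so Kwame controls Caldera.
Caldera holds 93% of Palisade, so Kwame controls Palisade.
Palisade and Kwame together hold 30% + 69% = 99% of Thornfield, so Kwame controls Thornfield.
No other company's threshold is met.
Kwame controls 3 companies.

3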